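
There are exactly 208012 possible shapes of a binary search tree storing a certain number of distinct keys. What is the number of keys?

Binary search tree shapes on n keys are counted by C_n. The Catalan number equal to 208012 is C_12.

12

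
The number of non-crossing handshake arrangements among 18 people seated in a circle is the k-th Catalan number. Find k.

9

Non-crossing handshake pairings of 2n people are counted by C_n; 18 people gives n = 9.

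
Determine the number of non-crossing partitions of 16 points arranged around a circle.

The non-crossing partitions of [16] form a lattice of size C_16.
C_16 = C(32,16)/17 = 601080390/17 = 35357670.

35357670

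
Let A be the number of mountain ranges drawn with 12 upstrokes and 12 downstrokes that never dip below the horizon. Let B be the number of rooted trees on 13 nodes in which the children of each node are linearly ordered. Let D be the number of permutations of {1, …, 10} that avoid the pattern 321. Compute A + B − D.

A Dyck path with 12 up-steps and 12 down-steps has semilength 12, so there are C_12 of them. So A = C_12 = 208012.
Rooted ordered (plane) trees on m nodes have m−1 edges and are counted by C_{m−1}; m = 13 gives C_12. So B = C_12 = 208012.
For any fixed pattern of length 3, the pattern-avoiding permutations of [10] number C_10. So D = C_10 = 16796.
A + B − D = 208012 + 208012 − 16796 = 399228.

399228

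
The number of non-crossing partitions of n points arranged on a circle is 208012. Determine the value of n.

Non-crossing partitions of [n] are counted by C_n. Since C_12 = 208012, the index is 12.

12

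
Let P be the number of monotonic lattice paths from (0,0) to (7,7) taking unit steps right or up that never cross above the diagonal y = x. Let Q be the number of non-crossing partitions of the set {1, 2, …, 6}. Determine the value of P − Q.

297

Monotone paths in an n×n grid that stay weakly below the diagonal are counted by C_n; here n = 7. So P = C_7 = 429.
The non-crossing partitions of [6] form a lattice of size C_6. So Q = C_6 = 132.
P − Q = 429 − 132 = 297.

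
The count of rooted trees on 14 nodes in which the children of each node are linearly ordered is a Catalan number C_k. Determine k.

A rooted plane tree on 14 nodes has 13 edges, and such trees are counted by C_13.

13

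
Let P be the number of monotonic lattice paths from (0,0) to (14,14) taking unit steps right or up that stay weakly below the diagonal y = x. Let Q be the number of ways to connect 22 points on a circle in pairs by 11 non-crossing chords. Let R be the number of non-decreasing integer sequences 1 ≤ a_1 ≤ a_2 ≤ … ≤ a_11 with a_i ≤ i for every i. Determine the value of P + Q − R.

2674440

Monotone paths in an n×n grid that stay weakly below the diagonal are counted by C_n; here n = 14. So P = C_14 = 2674440.
Pairing 22 circle points by 11 non-crossing chords gives C_11 matchings. So Q = C_11 = 58786.
Such sub-staircase sequences of length n are counted by C_n; here n = 11. So R = C_11 = 58786.
P + Q − R = 2674440 + 58786 − 58786 = 2674440.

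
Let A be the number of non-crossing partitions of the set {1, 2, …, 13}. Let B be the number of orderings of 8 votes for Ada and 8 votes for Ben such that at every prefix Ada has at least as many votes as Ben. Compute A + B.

The non-crossing partitions of [13] form a lattice of size C_13. So A = C_13 = 742900.
Reading a vote for the leader as '(' and for the other as ')' turns such a sequence into a balanced string of 8 pairs, so the count is C_8. So B = C_8 = 1430.
A + B = 742900 + 1430 = 744330.

744330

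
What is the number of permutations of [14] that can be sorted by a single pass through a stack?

2674440

By Knuth's characterisation, the stack-sortable permutations of length 14 are the 231-avoiders, numbering C_14.
C_14 = C(28,14)/15 = 40116600/15 = 2674440.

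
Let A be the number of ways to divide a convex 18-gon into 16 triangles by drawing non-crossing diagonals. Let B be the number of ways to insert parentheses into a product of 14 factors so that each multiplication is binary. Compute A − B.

34614770

A convex 18-gon is triangulated into 16 triangles, and the number of such triangulations is the Catalan number C_{18−2} = C_16. So A = C_16 = 35357670.
Parenthesizations of m factors correspond to full binary trees with m leaves, counted by C_{m−1}; m = 14 gives C_13. So B = C_13 = 742900.
A − B = 35357670 − 742900 = 34614770.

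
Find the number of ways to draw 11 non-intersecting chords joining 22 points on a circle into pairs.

Non-crossing perfect matchings of 2n points on a circle are counted by C_n; with 22 points, n = 11.
C_11 = C_10 · 2(2·10+1)/(10+2) = 16796 · 42/12 = 58786.

58786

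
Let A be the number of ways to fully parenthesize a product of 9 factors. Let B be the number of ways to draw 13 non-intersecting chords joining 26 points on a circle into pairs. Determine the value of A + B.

744330

Ways to associate a product of 9 factors correspond to binary trees on 9 leaves, so the count is C_8. So A = C_8 = 1430.
Non-crossing perfect matchings of 2n points on a circle are counted by C_n; with 26 points, n = 13. So B = C_13 = 742900.
A + B = 1430 + 742900 = 744330.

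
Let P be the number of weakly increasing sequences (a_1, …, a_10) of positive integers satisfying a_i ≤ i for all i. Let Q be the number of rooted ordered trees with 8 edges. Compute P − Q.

15366

Such sub-staircase sequences of length n are counted by C_n; here n = 10. So P = C_10 = 16796.
Rooted ordered trees with n edges are counted by C_n; here n = 8. So Q = C_8 = 1430.
P − Q = 16796 − 1430 = 15366.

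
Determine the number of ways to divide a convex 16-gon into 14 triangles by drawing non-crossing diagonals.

2674440

Triangulations of a convex m-gon are counted by C_{m−2}; with m = 16 this is C_14.
C_14 = C(28,14)/15 = 40116600/15 = 2674440.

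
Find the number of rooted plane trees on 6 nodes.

Rooted ordered (plane) trees on m nodes have m−1 edges and are counted by C_{m−1}; m = 6 gives C_5.
C_5 = 42.

42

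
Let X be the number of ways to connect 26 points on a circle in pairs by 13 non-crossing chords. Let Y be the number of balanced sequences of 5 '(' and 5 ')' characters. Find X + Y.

742942

Pairing 26 circle points by 13 non-crossing chords gives C_13 matchings. So X = C_13 = 742900.
With 5 pairs the number of balanced bracket strings is the Catalan number C_5. So Y = C_5 = 42.
X + Y = 742900 + 42 = 742942.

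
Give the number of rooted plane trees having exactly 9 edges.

4862

Rooted ordered trees with n edges are counted by C_n; here n = 9.
C_9 = C(18,9)/10 = 48620/10 = 4862.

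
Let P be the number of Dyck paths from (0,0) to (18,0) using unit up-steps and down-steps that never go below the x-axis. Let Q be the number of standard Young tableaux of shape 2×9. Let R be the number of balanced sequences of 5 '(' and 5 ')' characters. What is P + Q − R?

A Dyck path with 9 up-steps and 9 down-steps has semilength 9, so there are C_9 of them. So P = C_9 = 4862.
By the hook-length formula (or a Dyck-path bijection), SYT of shape 2×9 number C_9. So Q = C_9 = 4862.
Balanced strings of n pairs of brackets are counted by C_n; here n = 5. So R = C_5 = 42.
P + Q − R = 4862 + 4862 − 42 = 9682.

9682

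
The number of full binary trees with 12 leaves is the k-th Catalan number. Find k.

Full binary trees with 12 leaves have 12−1 = 11 internal nodes, so there are C_11 of them.

11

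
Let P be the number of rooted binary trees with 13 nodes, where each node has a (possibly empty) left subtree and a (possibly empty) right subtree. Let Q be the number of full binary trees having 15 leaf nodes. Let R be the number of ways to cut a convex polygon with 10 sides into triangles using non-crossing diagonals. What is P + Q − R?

3415910

Rooted binary trees with 13 nodes (each child slot possibly empty) number C_13. So P = C_13 = 742900.
A full binary tree with L leaves has L−1 internal nodes and is counted by C_{L−1}; L = 15 gives C_14. So Q = C_14 = 2674440.
A convex 10-gon is triangulated into 8 triangles, and the number of such triangulations is the Catalan number C_{10−2} = C_8. So R = C_8 = 1430.
P + Q − R = 742900 + 2674440 − 1430 = 3415910.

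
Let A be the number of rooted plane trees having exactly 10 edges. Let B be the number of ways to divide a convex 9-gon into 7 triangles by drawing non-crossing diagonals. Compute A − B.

Rooted ordered trees with n edges are counted by C_n; here n = 10. So A = C_10 = 16796.
A convex 9-gon is triangulated into 7 triangles, and the number of such triangulations is the Catalan number C_{9−2} = C_7. So B = C_7 = 429.
A − B = 16796 − 429 = 16367.

16367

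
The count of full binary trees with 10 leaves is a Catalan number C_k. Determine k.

Full binary trees with 10 leaves have 10−1 = 9 internal nodes, so there are C_9 of them.

9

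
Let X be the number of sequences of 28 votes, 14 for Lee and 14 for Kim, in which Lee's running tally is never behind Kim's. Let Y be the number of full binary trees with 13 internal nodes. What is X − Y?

1931540

Reading a vote for the leader as '(' and for the other as ')' turns such a sequence into a balanced string of 14 pairs, so the count is C_14. So X = C_14 = 2674440.
Full binary trees with n internal nodes are counted by C_n; here n = 13. So Y = C_13 = 742900.
X − Y = 2674440 − 742900 = 1931540.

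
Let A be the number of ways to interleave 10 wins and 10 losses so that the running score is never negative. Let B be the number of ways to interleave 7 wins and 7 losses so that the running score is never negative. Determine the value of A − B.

Ballot sequences with n votes each where one side never trails are Dyck words, counted by C_n; here n = 10. So A = C_10 = 16796.
Reading a vote for the leader as '(' and for the other as ')' turns such a sequence into a balanced string of 7 pairs, so the count is C_7. So B = C_7 = 429.
A − B = 16796 − 429 = 16367.

16367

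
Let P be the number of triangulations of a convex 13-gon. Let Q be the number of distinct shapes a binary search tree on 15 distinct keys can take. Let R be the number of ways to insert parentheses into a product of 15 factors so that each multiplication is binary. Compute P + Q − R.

7079191

A convex 13-gon is triangulated into 11 triangles, and the number of such triangulations is the Catalan number C_{13−2} = C_11. So P = C_11 = 58786.
There are C_n binary search tree shapes on n keys; with n = 15 that is C_15. So Q = C_15 = 9694845.
Bracketing 15 factors into binary products is counted by C_{15−1} = C_14. So R = C_14 = 2674440.
P + Q − R = 58786 + 9694845 − 2674440 = 7079191.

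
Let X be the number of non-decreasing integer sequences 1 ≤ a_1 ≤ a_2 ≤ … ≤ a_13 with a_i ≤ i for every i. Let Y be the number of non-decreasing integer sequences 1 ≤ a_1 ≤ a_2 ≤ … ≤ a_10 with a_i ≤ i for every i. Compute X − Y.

726104

Such sub-staircase sequences of length n are counted by C_n; here n = 13. So X = C_13 = 742900.
Such sub-staircase sequences of length n are counted by C_n; here n = 10. So Y = C_10 = 16796.
X − Y = 742900 − 16796 = 726104.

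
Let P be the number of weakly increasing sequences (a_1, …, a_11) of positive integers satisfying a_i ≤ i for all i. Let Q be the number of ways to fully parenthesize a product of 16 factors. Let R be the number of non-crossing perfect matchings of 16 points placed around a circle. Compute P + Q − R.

9752201

Weakly increasing sequences with a_i ≤ i biject with Dyck paths of semilength 11, so there are C_11. So P = C_11 = 58786.
Parenthesizations of m factors correspond to full binary trees with m leaves, counted by C_{m−1}; m = 16 gives C_15. So Q = C_15 = 9694845.
Pairing 16 circle points by 8 non-crossing chords gives C_8 matchings. So R = C_8 = 1430.
P + Q − R = 58786 + 9694845 − 1430 = 9752201.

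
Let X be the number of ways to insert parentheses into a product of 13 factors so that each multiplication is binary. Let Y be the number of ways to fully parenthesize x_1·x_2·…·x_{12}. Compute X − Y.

149226

Parenthesizations of m factors correspond to full binary trees with m leaves, counted by C_{m−1}; m = 13 gives C_12. So X = C_12 = 208012.
Parenthesizations of m factors correspond to full binary trees with m leaves, counted by C_{m−1}; m = 12 gives C_11. So Y = C_11 = 58786.
X − Y = 208012 − 58786 = 149226.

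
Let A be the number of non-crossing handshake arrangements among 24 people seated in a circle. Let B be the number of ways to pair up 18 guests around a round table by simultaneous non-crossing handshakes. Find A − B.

203150

Non-crossing handshake pairings of 2n people are counted by C_n; 24 people gives n = 12. So A = C_12 = 208012.
Non-crossing handshake pairings of 2n people are counted by C_n; 18 people gives n = 9. So B = C_9 = 4862.
A − B = 208012 − 4862 = 203150.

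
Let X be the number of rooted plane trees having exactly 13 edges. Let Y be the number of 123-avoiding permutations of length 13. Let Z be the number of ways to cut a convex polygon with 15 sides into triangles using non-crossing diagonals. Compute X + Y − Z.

742900

Rooted ordered trees with n edges are counted by C_n; here n = 13. So X = C_13 = 742900.
For any fixed pattern of length 3, the pattern-avoiding permutations of [13] number C_13. So Y = C_13 = 742900.
A convex 15-gon is triangulated into 13 triangles, and the number of such triangulations is the Catalan number C_{15−2} = C_13. So Z = C_13 = 742900.
X + Y − Z = 742900 + 742900 − 742900 = 742900.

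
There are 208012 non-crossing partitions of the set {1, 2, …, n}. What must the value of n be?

12

Non-crossing partitions of [n] are counted by C_n. The Catalan number equal to 208012 is C_12.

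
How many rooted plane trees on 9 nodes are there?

A rooted plane tree on 9 nodes has 8 edges, and such trees are counted by C_8.
C_8 = C(16,8)/9 = 12870/9 = 1430.

1430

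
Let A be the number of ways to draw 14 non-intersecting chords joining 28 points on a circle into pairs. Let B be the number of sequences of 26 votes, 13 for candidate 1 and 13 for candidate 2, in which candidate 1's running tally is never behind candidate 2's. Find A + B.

3417340

Non-crossing perfect matchings of 2n points on a circle are counted by C_n; with 28 points, n = 14. So A = C_14 = 2674440.
Reading a vote for the leader as '(' and for the other as ')' turns such a sequence into a balanced string of 13 pairs, so the count is C_13. So B = C_13 = 742900.
A + B = 2674440 + 742900 = 3417340.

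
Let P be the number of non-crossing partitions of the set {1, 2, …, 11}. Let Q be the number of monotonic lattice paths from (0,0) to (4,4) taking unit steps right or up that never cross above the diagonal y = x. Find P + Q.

Non-crossing partitions of an n-element set are counted by C_n; here n = 11. So P = C_11 = 58786.
Monotone paths in an n×n grid that stay weakly below the diagonal are counted by C_n; here n = 4. So Q = C_4 = 14.
P + Q = 58786 + 14 = 58800.

58800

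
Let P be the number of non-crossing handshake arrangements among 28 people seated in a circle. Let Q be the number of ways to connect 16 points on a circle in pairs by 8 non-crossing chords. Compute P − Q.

2673010

With 28 = 2·14 people, non-crossing handshake pairings are non-crossing perfect matchings on a circle, counted by C_14. So P = C_14 = 2674440.
Non-crossing perfect matchings of 2n points on a circle are counted by C_n; with 16 points, n = 8. So Q = C_8 = 1430.
P − Q = 2674440 − 1430 = 2673010.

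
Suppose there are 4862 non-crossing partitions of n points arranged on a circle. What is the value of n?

9

Non-crossing partitions of [n] are counted by C_n; 4862 = C_9.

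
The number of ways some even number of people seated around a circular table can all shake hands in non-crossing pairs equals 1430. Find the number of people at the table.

16

Non-crossing handshake pairings of 2n people are counted by C_n. The Catalan number equal to 1430 is C_8.
So n = 8, and there are 2n = 16 people.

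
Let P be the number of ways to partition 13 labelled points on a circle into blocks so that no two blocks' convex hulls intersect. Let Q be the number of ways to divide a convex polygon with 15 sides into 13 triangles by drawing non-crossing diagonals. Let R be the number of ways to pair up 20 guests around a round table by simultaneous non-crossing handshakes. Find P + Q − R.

The non-crossing partitions of [13] form a lattice of size C_13. So P = C_13 = 742900.
Triangulations of a convex m-gon are counted by C_{m−2}; with m = 15 this is C_13. So Q = C_13 = 742900.
With 20 = 2·10 people, non-crossing handshake pairings are non-crossing perfect matchings on a circle, counted by C_10. So R = C_10 = 16796.
P + Q − R = 742900 + 742900 − 16796 = 1469004.

1469004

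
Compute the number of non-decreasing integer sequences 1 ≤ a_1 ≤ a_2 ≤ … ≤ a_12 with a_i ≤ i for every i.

Such sub-staircase sequences of length n are counted by C_n; here n = 12.
C_12 = C_11 · 2(2·11+1)/(11+2) = 58786 · 46/13 = 208012.

208012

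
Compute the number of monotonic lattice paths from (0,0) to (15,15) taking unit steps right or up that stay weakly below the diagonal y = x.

Sub-diagonal monotone paths from (0,0) to (15,15) biject with Dyck paths of semilength 15, giving C_15.
C_15 = C(30,15)/16 = 155117520/16 = 9694845.

9694845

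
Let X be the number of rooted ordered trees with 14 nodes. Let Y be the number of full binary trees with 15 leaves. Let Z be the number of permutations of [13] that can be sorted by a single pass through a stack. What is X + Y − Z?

2674440

A rooted plane tree on 14 nodes has 13 edges, and such trees are counted by C_13. So X = C_13 = 742900.
A full binary tree with L leaves has L−1 internal nodes and is counted by C_{L−1}; L = 15 gives C_14. So Y = C_14 = 2674440.
By Knuth's characterisation, the stack-sortable permutations of length 13 are the 231-avoiders, numbering C_13. So Z = C_13 = 742900.
X + Y − Z = 742900 + 2674440 − 742900 = 2674440.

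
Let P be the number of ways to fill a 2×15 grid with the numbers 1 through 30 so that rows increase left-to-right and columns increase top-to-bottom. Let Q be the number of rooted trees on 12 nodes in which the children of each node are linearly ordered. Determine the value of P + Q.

9753631

By the hook-length formula (or a Dyck-path bijection), SYT of shape 2×15 number C_15. So P = C_15 = 9694845.
A rooted plane tree on 12 nodes has 11 edges, and such trees are counted by C_11. So Q = C_11 = 58786.
P + Q = 9694845 + 58786 = 9753631.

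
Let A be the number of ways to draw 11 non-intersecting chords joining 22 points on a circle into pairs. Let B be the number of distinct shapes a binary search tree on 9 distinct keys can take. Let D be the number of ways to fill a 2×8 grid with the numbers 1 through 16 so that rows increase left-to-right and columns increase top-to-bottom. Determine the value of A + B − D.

62218

Pairing 22 circle points by 11 non-crossing chords gives C_11 matchings. So A = C_11 = 58786.
Rooted binary trees with 9 nodes (each child slot possibly empty) number C_9. So B = C_9 = 4862.
Standard Young tableaux of shape 2×n are counted by C_n; here n = 8. So D = C_8 = 1430.
A + B − D = 58786 + 4862 − 1430 = 62218.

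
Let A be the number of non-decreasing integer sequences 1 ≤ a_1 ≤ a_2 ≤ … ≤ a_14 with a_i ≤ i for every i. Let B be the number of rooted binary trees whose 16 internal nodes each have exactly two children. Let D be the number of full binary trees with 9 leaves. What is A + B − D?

Such sub-staircase sequences of length n are counted by C_n; here n = 14. So A = C_14 = 2674440.
Full binary trees with n internal nodes are counted by C_n; here n = 16. So B = C_16 = 35357670.
A full binary tree with L leaves has L−1 internal nodes and is counted by C_{L−1}; L = 9 gives C_8. So D = C_8 = 1430.
A + B − D = 2674440 + 35357670 − 1430 = 38030680.

38030680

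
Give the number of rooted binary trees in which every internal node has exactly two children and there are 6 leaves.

42

Full binary trees with 6 leaves have 6−1 = 5 internal nodes, so there are C_5 of them.
C_5 = 42.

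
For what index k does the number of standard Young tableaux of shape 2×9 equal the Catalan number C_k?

By the hook-length formula (or a Dyck-path bijection), SYT of shape 2×9 number C_9.

9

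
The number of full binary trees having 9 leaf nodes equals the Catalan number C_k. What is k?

8

A full binary tree with L leaves has L−1 internal nodes and is counted by C_{L−1}; L = 9 gives C_8.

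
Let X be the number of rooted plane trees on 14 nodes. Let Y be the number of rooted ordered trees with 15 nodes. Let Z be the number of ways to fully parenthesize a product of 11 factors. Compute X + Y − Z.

A rooted plane tree on 14 nodes has 13 edges, and such trees are counted by C_13. So X = C_13 = 742900.
A rooted plane tree on 15 nodes has 14 edges, and such trees are counted by C_14. So Y = C_14 = 2674440.
Parenthesizations of m factors correspond to full binary trees with m leaves, counted by C_{m−1}; m = 11 gives C_10. So Z = C_10 = 16796.
X + Y − Z = 742900 + 2674440 − 16796 = 3400544.

3400544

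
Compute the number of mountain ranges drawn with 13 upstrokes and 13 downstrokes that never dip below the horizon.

742900

A Dyck path with 13 up-steps and 13 down-steps has semilength 13, so there are C_13 of them.
C_13 = C(26,13)/14 = 10400600/14 = 742900.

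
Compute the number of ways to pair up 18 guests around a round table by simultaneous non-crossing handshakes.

4862

Non-crossing handshake pairings of 2n people are counted by C_n; 18 people gives n = 9.
C_9 = C_8 · 2(2·8+1)/(8+2) = 1430 · 34/10 = 4862.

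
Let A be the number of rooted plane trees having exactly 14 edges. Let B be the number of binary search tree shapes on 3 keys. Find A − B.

2674435

Rooted ordered trees with n edges are counted by C_n; here n = 14. So A = C_14 = 2674440.
There are C_n binary search tree shapes on n keys; with n = 3 that is C_3. So B = C_3 = 5.
A − B = 2674440 − 5 = 2674435.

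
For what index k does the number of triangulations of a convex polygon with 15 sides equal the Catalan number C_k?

13

The number of triangulations of a 15-gon is the Catalan number C_13 (index = sides − 2).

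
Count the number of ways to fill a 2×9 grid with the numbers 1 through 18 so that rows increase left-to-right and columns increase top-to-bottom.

By the hook-length formula (or a Dyck-path bijection), SYT of shape 2×9 number C_9.
C_9 = 4862.

4862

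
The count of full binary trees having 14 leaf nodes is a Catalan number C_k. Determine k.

Full binary trees with 14 leaves have 14−1 = 13 internal nodes, so there are C_13 of them.

13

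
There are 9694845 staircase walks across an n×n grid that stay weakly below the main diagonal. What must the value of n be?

15

Such diagonal-avoiding paths in an n×n grid are counted by C_n. The Catalan number equal to 9694845 is C_15.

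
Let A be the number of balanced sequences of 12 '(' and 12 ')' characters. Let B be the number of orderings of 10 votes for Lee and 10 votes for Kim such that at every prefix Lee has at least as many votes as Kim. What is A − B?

191216

A balanced arrangement of 12 bracket pairs is a Dyck word of semilength 12, so the count is C_12. So A = C_12 = 208012.
Ballot sequences with n votes each where one side never trails are Dyck words, counted by C_n; here n = 10. So B = C_10 = 16796.
A − B = 208012 − 16796 = 191216.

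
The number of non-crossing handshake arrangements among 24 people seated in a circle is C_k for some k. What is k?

Non-crossing handshake pairings of 2n people are counted by C_n; 24 people gives n = 12.

12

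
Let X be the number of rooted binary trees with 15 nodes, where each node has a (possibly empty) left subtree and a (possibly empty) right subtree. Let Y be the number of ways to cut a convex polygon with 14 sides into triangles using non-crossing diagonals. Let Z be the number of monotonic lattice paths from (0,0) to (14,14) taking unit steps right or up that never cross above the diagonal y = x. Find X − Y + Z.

Rooted binary trees with 15 nodes (each child slot possibly empty) number C_15. So X = C_15 = 9694845.
Triangulations of a convex m-gon are counted by C_{m−2}; with m = 14 this is C_12. So Y = C_12 = 208012.
Sub-diagonal monotone paths from (0,0) to (14,14) biject with Dyck paths of semilength 14, giving C_14. So Z = C_14 = 2674440.
X − Y + Z = 9694845 − 208012 + 2674440 = 12161273.

12161273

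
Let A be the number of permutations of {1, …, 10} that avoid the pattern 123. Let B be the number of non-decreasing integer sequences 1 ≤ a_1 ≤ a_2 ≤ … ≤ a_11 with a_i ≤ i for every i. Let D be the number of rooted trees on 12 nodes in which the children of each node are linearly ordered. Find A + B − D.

Permutations of [n] avoiding any single length-3 pattern are counted by C_n; here n = 10. So A = C_10 = 16796.
Weakly increasing sequences with a_i ≤ i biject with Dyck paths of semilength 11, so there are C_11. So B = C_11 = 58786.
Rooted ordered (plane) trees on m nodes have m−1 edges and are counted by C_{m−1}; m = 12 gives C_11. So D = C_11 = 58786.
A + B − D = 16796 + 58786 − 58786 = 16796.

16796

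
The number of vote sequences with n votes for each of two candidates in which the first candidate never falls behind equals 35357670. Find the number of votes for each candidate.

Such ballot sequences with n votes each are counted by C_n, and C_16 = 35357670.

16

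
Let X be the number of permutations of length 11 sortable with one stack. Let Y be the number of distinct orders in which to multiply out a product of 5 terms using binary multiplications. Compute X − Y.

By Knuth's characterisation, the stack-sortable permutations of length 11 are the 231-avoiders, numbering C_11. So X = C_11 = 58786.
Parenthesizations of m factors correspond to full binary trees with m leaves, counted by C_{m−1}; m = 5 gives C_4. So Y = C_4 = 14.
X − Y = 58786 − 14 = 58772.

58772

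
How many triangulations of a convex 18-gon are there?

Triangulations of a convex m-gon are counted by C_{m−2}; with m = 18 this is C_16.
C_16 = C(32,16)/17 = 601080390/17 = 35357670.

35357670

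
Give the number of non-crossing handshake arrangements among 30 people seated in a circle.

9694845

Non-crossing handshake pairings of 2n people are counted by C_n; 30 people gives n = 15.
C_15 = C(30,15)/16 = 155117520/16 = 9694845.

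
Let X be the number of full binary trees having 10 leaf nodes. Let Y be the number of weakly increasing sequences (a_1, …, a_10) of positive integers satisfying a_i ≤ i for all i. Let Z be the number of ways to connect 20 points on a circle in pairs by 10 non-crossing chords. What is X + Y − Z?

4862

A full binary tree with L leaves has L−1 internal nodes and is counted by C_{L−1}; L = 10 gives C_9. So X = C_9 = 4862.
Such sub-staircase sequences of length n are counted by C_n; here n = 10. So Y = C_10 = 16796.
Non-crossing perfect matchings of 2n points on a circle are counted by C_n; with 20 points, n = 10. So Z = C_10 = 16796.
X + Y − Z = 4862 + 16796 − 16796 = 4862.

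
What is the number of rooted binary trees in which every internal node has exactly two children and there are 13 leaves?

208012

Full binary trees with 13 leaves have 13−1 = 12 internal nodes, so there are C_12 of them.
C_12 = 208012.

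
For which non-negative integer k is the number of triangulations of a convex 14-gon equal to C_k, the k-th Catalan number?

Triangulations of a convex m-gon are counted by C_{m−2}; with m = 14 this is C_12.

12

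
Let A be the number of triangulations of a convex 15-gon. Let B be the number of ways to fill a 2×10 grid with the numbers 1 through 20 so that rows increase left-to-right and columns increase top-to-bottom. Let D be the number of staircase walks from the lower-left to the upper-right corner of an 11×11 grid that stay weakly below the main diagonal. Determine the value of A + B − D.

A convex 15-gon is triangulated into 13 triangles, and the number of such triangulations is the Catalan number C_{15−2} = C_13. So A = C_13 = 742900.
Standard Young tableaux of shape 2×n are counted by C_n; here n = 10. So B = C_10 = 16796.
Monotone paths in an n×n grid that stay weakly below the diagonal are counted by C_n; here n = 11. So D = C_11 = 58786.
A + B − D = 742900 + 16796 − 58786 = 700910.

700910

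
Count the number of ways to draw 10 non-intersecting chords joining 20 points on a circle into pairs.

Non-crossing perfect matchings of 2n points on a circle are counted by C_n; with 20 points, n = 10.
C_10 = C_9 · 2(2·9+1)/(9+2) = 4862 · 38/11 = 16796.

16796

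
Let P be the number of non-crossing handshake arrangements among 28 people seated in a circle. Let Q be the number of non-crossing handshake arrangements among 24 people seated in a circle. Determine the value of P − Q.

2466428

With 28 = 2·14 people, non-crossing handshake pairings are non-crossing perfect matchings on a circle, counted by C_14. So P = C_14 = 2674440.
Non-crossing handshake pairings of 2n people are counted by C_n; 24 people gives n = 12. So Q = C_12 = 208012.
P − Q = 2674440 − 208012 = 2466428.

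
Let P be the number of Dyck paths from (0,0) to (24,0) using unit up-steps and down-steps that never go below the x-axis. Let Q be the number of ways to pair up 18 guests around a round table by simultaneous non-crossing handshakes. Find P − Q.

203150

Paths of 12 up- and 12 down-steps that never dip below the axis are Dyck paths; their count is C_12. So P = C_12 = 208012.
Non-crossing handshake pairings of 2n people are counted by C_n; 18 people gives n = 9. So Q = C_9 = 4862.
P − Q = 208012 − 4862 = 203150.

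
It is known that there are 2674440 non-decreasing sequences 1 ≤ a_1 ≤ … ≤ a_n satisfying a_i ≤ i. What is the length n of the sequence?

Such sub-staircase sequences of length n are counted by C_n. Since C_14 = 2674440, the index is 14.

14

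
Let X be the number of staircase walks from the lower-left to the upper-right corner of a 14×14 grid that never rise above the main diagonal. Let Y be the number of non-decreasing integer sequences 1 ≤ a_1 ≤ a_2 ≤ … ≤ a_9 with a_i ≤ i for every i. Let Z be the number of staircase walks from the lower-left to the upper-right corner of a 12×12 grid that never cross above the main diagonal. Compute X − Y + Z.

Sub-diagonal monotone paths from (0,0) to (14,14) biject with Dyck paths of semilength 14, giving C_14. So X = C_14 = 2674440.
Weakly increasing sequences with a_i ≤ i biject with Dyck paths of semilength 9, so there are C_9. So Y = C_9 = 4862.
Monotone paths in an n×n grid that stay weakly below the diagonal are counted by C_n; here n = 12. So Z = C_12 = 208012.
X − Y + Z = 2674440 − 4862 + 208012 = 2877590.

2877590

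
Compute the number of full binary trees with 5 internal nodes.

42

Full binary trees with n internal nodes are counted by C_n; here n = 5.
C_5 = C(10,5)/6 = 252/6 = 42.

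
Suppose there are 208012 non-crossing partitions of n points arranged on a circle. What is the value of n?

Non-crossing partitions of [n] are counted by C_n, and C_12 = 208012.

12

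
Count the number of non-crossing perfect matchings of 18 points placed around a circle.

Pairing 18 circle points by 9 non-crossing chords gives C_9 matchings.
C_9 = C(18,9)/10 = 48620/10 = 4862.

4862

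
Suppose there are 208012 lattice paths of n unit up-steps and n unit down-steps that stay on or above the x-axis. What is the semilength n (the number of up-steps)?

12

Dyck paths of semilength n are counted by C_n. Since C_12 = 208012, the index is 12.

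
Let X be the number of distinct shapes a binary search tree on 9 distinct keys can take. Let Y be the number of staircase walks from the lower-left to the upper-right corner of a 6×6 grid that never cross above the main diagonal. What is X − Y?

4730

There are C_n binary search tree shapes on n keys; with n = 9 that is C_9. So X = C_9 = 4862.
Sub-diagonal monotone paths from (0,0) to (6,6) biject with Dyck paths of semilength 6, giving C_6. So Y = C_6 = 132.
X − Y = 4862 − 132 = 4730.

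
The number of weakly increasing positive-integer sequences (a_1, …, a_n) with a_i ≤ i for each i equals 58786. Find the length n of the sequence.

11

Such sub-staircase sequences of length n are counted by C_n, and C_11 = 58786.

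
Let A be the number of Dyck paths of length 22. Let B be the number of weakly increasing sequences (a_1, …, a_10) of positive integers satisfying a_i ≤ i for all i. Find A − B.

Dyck paths of semilength n (length 2n) are counted by C_n; here n = 11. So A = C_11 = 58786.
Such sub-staircase sequences of length n are counted by C_n; here n = 10. So B = C_10 = 16796.
A − B = 58786 − 16796 = 41990.

41990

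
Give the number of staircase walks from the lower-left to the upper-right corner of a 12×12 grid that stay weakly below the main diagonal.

Monotone paths in an n×n grid that stay weakly below the diagonal are counted by C_n; here n = 12.
C_12 = C(24,12)/13 = 2704156/13 = 208012.

208012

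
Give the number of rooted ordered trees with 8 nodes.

429

A rooted plane tree on 8 nodes has 7 edges, and such trees are counted by C_7.
C_7 = C_6 · 2(2·6+1)/(6+2) = 132 · 26/8 = 429.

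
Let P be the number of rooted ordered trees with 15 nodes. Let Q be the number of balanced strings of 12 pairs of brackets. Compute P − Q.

Rooted ordered (plane) trees on m nodes have m−1 edges and are counted by C_{m−1}; m = 15 gives C_14. So P = C_14 = 2674440.
A balanced arrangement of 12 bracket pairs is a Dyck word of semilength 12, so the count is C_12. So Q = C_12 = 208012.
P − Q = 2674440 − 208012 = 2466428.

2466428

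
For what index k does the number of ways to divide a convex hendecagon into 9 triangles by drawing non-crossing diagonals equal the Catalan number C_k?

The number of triangulations of an 11-gon is the Catalan number C_9 (index = sides − 2).

9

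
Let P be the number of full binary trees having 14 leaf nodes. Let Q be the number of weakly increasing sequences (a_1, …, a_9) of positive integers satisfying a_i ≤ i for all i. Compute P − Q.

738038

A full binary tree with L leaves has L−1 internal nodes and is counted by C_{L−1}; L = 14 gives C_13. So P = C_13 = 742900.
Weakly increasing sequences with a_i ≤ i biject with Dyck paths of semilength 9, so there are C_9. So Q = C_9 = 4862.
P − Q = 742900 − 4862 = 738038.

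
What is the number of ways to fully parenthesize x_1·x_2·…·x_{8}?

Ways to associate a product of 8 factors correspond to binary trees on 8 leaves, so the count is C_7.
C_7 = 429.

429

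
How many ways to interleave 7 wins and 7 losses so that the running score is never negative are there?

Reading a vote for the leader as '(' and for the other as ')' turns such a sequence into a balanced string of 7 pairs, so the count is C_7.
C_7 = C(14,7)/8 = 3432/8 = 429.

429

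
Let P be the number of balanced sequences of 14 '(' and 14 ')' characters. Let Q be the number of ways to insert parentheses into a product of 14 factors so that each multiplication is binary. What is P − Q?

A balanced arrangement of 14 bracket pairs is a Dyck word of semilength 14, so the count is C_14. So P = C_14 = 2674440.
Bracketing 14 factors into binary products is counted by C_{14−1} = C_13. So Q = C_13 = 742900.
P − Q = 2674440 − 742900 = 1931540.

1931540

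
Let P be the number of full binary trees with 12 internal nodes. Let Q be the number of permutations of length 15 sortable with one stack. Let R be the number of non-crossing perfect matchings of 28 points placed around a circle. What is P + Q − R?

7228417

The number of full binary trees on 12 internal nodes is the Catalan number C_12. So P = C_12 = 208012.
Stack-sortable permutations are exactly the 231-avoiding ones, counted by C_n; here n = 15. So Q = C_15 = 9694845.
Non-crossing perfect matchings of 2n points on a circle are counted by C_n; with 28 points, n = 14. So R = C_14 = 2674440.
P + Q − R = 208012 + 9694845 − 2674440 = 7228417.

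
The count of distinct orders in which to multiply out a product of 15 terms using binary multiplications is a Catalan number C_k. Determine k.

14

Ways to associate a product of 15 factors correspond to binary trees on 15 leaves, so the count is C_14.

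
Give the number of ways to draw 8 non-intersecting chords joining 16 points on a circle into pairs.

Non-crossing perfect matchings of 2n points on a circle are counted by C_n; with 16 points, n = 8.
C_8 = 1430.

1430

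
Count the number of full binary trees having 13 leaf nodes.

A full binary tree with L leaves has L−1 internal nodes and is counted by C_{L−1}; L = 13 gives C_12.
C_12 = 208012.

208012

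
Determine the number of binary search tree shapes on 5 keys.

42

Rooted binary trees with 5 nodes (each child slot possibly empty) number C_5.
C_5 = C(10,5)/6 = 252/6 = 42.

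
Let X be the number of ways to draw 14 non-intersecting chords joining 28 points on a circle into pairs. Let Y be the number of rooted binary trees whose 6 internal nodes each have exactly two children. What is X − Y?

2674308

Pairing 28 circle points by 14 non-crossing chords gives C_14 matchings. So X = C_14 = 2674440.
The number of full binary trees on 6 internal nodes is the Catalan number C_6. So Y = C_6 = 132.
X − Y = 2674440 − 132 = 2674308.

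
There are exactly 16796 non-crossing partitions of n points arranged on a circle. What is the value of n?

10

Non-crossing partitions of [n] are counted by C_n; 16796 = C_10.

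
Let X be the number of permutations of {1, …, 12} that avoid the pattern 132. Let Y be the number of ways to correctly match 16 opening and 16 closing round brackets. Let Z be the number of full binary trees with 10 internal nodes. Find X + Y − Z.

35548886

Permutations of [n] avoiding any single length-3 pattern are counted by C_n; here n = 12. So X = C_12 = 208012.
A balanced arrangement of 16 bracket pairs is a Dyck word of semilength 16, so the count is C_16. So Y = C_16 = 35357670.
The number of full binary trees on 10 internal nodes is the Catalan number C_10. So Z = C_10 = 16796.
X + Y − Z = 208012 + 35357670 − 16796 = 35548886.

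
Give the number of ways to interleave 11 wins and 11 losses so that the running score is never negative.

58786

Reading a vote for the leader as '(' and for the other as ')' turns such a sequence into a balanced string of 11 pairs, so the count is C_11.
C_11 = C(22,11)/12 = 705432/12 = 58786.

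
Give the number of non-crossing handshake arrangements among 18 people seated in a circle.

4862

Non-crossing handshake pairings of 2n people are counted by C_n; 18 people gives n = 9.
C_9 = 4862.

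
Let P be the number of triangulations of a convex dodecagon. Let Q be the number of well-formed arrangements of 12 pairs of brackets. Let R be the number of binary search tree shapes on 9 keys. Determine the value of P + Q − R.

Triangulations of a convex m-gon are counted by C_{m−2}; with m = 12 this is C_10. So P = C_10 = 16796.
Balanced strings of n pairs of brackets are counted by C_n; here n = 12. So Q = C_12 = 208012.
Rooted binary trees with 9 nodes (each child slot possibly empty) number C_9. So R = C_9 = 4862.
P + Q − R = 16796 + 208012 − 4862 = 219946.

219946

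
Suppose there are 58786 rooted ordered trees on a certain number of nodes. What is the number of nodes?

Rooted ordered trees on m nodes are counted by C_{m−1}. Since C_11 = 58786, the index is 11.
So the index is 11, and the number of nodes is 11 + 1 = 12.

12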